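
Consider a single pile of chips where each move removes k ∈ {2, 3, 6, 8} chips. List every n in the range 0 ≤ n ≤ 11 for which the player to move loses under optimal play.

0, 1, 5, 10

Compute g(0), g(1), … for moves {2, 3, 6, 8}:
g(0) = mex{} = 0
g(1) = mex{} = 0
g(2) = mex{0} = 1
g(3) = mex{0} = 1
g(4) = mex{0,1} = 2
g(5) = mex{1} = 0
g(6) = mex{0,1,2} = 3
g(7) = mex{0,2} = 1
g(8) = mex{0,1,3} = 2
g(9) = mex{0,1,3} = 2
g(10) = mex{1,2} = 0
g(11) = mex{0,1,2} = 3
The P-positions (g = 0) in 0..11 are 0, 1, 5, 10.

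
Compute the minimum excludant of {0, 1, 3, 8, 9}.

The values 0, 1 are all present; 2 is the first non-negative integer missing from the set.

2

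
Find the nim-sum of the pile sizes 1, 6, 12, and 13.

6

Bitwise XOR of the heap sizes:
  0001  (1)
  0110  (6)
  1100  (12)
  1101  (13)
  ----
  0110  (6)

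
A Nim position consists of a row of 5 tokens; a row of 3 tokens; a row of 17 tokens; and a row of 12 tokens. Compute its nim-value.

27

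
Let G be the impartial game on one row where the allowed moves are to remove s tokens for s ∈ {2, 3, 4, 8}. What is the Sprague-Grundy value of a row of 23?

Build the Grundy sequence with g(k) = mex{g(k−s) : s ∈ {2, 3, 4, 8}, s ≤ k}:
k:     0  1  2  3  4  5  6  7  8  9 10 11 12 13 14 15 16 17 18 19 20 21 22 23
g(k):  0  0  1  1  2  2  0  0  1  1  2  2  0  0  1  1  2  2  0  0  1  1  2  2
So g(23) = 2.

2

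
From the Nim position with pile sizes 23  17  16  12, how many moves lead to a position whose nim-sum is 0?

3

Compute the nim-sum pairwise:
23 ^ 17 = 6
6 ^ 16 = 22
22 ^ 12 = 26
The overall nim-sum is X = 26. A pile of size p has a winning move iff p XOR X < p (reduce it to p XOR X).
  23: 23 XOR 26 = 13 < 23 — winning move (to 13).
  17: 17 XOR 26 = 11 < 17 — winning move (to 11).
  16: 16 XOR 26 = 10 < 16 — winning move (to 10).
  12: 12 XOR 26 = 22 ≥ 12 — no move.
That gives 3 winning moves.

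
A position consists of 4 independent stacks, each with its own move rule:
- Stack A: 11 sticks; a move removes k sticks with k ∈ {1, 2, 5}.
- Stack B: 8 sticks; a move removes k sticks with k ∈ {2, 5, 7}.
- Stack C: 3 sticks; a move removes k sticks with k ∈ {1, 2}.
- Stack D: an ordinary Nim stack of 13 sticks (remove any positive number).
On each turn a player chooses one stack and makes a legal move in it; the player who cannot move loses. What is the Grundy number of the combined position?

Grundy values for stack A (subtraction set {1, 2, 5}):
g(0) = mex{} = 0
g(1) = mex{0} = 1
g(2) = mex{0,1} = 2
g(3) = mex{1,2} = 0
g(4) = mex{0,2} = 1
g(5) = mex{0,1} = 2
g(6) = mex{1,2} = 0
g(7) = mex{0,2} = 1
g(8) = mex{0,1} = 2
g(9) = mex{1,2} = 0
g(10) = mex{0,2} = 1
g(11) = mex{0,1} = 2
So g(11) = 2.
Grundy values for stack B (subtraction set {2, 5, 7}):
g(0) = mex{} = 0
g(1) = mex{} = 0
g(2) = mex{0} = 1
g(3) = mex{0} = 1
g(4) = mex{1} = 0
g(5) = mex{0,1} = 2
g(6) = mex{0} = 1
g(7) = mex{0,1,2} = 3
g(8) = mex{0,1} = 2
So g(8) = 2.
For stack C, compute g(0), g(1), … with moves {1, 2}:
g(0) = mex{} = 0
g(1) = mex{0} = 1
g(2) = mex{0,1} = 2
g(3) = mex{1,2} = 0
So g(3) = 0.
Stack D is a plain Nim stack of size 13, so its Grundy value is 13.
The value of a disjunctive sum is the nim-sum of the parts.
Combined value = 2 ⊕ 2 ⊕ 0 ⊕ 13 = 13.

13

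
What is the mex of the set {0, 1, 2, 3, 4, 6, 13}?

5

The values 0, 1, 2, 3, 4 are all present; 5 is the first non-negative integer missing from the set.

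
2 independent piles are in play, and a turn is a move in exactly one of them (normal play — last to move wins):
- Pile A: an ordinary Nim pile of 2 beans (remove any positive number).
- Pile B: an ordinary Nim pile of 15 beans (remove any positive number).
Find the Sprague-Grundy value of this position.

Pile A is a plain Nim pile of size 2, so its Grundy value is 2.
Pile B is a plain Nim pile of size 15, so its Grundy value is 15.
By the Sprague-Grundy theorem, the Grundy value of a sum of independent games is the XOR of the component values.
Combined value = 2 XOR 15 = 13.

13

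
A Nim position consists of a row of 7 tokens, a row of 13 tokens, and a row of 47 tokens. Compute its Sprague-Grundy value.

Nim-sum: 7 ⊕ 13 ⊕ 47 = 37.

37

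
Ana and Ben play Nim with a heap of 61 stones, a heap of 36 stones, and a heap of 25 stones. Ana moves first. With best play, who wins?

Ben wins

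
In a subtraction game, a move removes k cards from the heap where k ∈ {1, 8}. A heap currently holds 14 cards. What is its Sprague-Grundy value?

Build the Grundy sequence with g(k) = mex{g(k−s) : s ∈ {1, 8}, s ≤ k}:
k:     0  1  2  3  4  5  6  7  8  9 10 11 12 13 14
g(k):  0  1  0  1  0  1  0  1  2  0  1  0  1  0  1
So g(14) = 1.

1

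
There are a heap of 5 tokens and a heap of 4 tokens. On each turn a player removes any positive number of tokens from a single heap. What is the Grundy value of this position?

1

Nim-sum: 5 XOR 4 = 1.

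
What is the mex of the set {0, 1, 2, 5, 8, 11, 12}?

The values 0, 1, 2 are all present; 3 is the first non-negative integer missing from the set.

3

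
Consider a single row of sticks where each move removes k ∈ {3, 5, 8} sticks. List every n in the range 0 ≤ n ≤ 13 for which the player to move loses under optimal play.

0, 1, 2, 11, 12, 13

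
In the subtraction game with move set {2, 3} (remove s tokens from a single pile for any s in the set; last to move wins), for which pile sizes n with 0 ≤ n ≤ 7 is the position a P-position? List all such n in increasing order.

0, 1, 5, 6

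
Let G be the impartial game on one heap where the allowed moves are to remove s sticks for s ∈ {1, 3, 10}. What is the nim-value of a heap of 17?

Grundy values for subtraction set {1, 3, 10}:
k:     0  1  2  3  4  5  6  7  8  9 10 11 12 13 14 15 16 17
g(k):  0  1  0  1  0  1  0  1  0  1  2  3  2  0  1  0  1  0
So g(17) = 0.

0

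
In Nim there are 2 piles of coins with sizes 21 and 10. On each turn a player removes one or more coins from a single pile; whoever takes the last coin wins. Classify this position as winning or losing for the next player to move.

Winning position

Compute the nim-sum pairwise:
21 XOR 10 = 31
The nim-sum is 31 ≠ 0, so this is an N-position: the player to move can win.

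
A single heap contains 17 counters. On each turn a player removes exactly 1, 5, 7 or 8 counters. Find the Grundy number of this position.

Grundy values for subtraction set {1, 5, 7, 8}:
k:     0  1  2  3  4  5  6  7  8  9 10 11 12 13 14 15 16 17
g(k):  0  1  0  1  0  1  0  1  2  3  2  3  2  3  2  0  1  0
So g(17) = 0.

0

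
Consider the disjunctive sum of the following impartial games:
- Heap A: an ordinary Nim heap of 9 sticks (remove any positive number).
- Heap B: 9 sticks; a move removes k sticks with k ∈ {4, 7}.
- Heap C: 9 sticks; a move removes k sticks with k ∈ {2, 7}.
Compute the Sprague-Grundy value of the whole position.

11

Heap A is a plain Nim heap of size 9, so its Grundy value is 9.
Grundy values for heap B (subtraction set {4, 7}):
k:     0  1  2  3  4  5  6  7  8  9
g(k):  0  0  0  0  1  1  1  1  2  2
So g(9) = 2.
Build the Grundy sequence for heap C with g(k) = mex{g(k−s) : s ∈ {2, 7}, s ≤ k}:
g(0) = mex{} = 0
g(1) = mex{} = 0
g(2) = mex{0} = 1
g(3) = mex{0} = 1
g(4) = mex{1} = 0
g(5) = mex{1} = 0
g(6) = mex{0} = 1
g(7) = mex{0} = 1
g(8) = mex{0,1} = 2
g(9) = mex{1} = 0
So g(9) = 0.
The value of a disjunctive sum is the nim-sum of the parts.
Combined value = 9 ⊕ 2 ⊕ 0 = 11.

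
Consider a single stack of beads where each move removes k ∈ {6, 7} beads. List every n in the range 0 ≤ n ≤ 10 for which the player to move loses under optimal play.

0, 1, 2, 3, 4, 5

Grundy values for subtraction set {6, 7}:
k:     0  1  2  3  4  5  6  7  8  9 10
g(k):  0  0  0  0  0  0  1  1  1  1  1
The P-positions (g = 0) in 0..10 are 0, 1, 2, 3, 4, 5.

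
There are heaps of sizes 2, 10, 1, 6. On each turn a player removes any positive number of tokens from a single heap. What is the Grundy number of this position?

15

Nim-sum: 2 XOR 10 XOR 1 XOR 6 = 15.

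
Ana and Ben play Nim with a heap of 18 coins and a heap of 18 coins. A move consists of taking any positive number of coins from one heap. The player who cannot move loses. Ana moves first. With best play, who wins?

Ben wins

Nim-sum: 18 XOR 18 = 0.
The nim-sum is 0, so this is a P-position: the player to move is in a losing position under optimal play; Ana is about to move from it and so loses — Ben wins.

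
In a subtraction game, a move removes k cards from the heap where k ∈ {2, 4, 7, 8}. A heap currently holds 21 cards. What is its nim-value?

2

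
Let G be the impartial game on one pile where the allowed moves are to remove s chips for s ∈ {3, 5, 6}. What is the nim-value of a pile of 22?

Build the Grundy sequence with g(k) = mex{g(k−s) : s ∈ {3, 5, 6}, s ≤ k}:
k:     0  1  2  3  4  5  6  7  8  9 10 11 12 13 14 15 16 17 18 19 20 21 22
g(k):  0  0  0  1  1  1  2  2  2  0  0  0  1  1  1  2  2  2  0  0  0  1  1
So g(22) = 1.

1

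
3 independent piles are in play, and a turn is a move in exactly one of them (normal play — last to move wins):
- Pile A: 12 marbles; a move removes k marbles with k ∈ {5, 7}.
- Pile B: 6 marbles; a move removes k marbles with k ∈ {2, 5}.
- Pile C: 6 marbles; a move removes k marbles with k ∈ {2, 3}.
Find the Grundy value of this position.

1

For pile A, compute g(0), g(1), … with moves {5, 7}:
k:     0  1  2  3  4  5  6  7  8  9 10 11 12
g(k):  0  0  0  0  0  1  1  1  1  1  2  2  0
So g(12) = 0.
Build the Grundy sequence for pile B with g(k) = mex{g(k−s) : s ∈ {2, 5}, s ≤ k}:
g(0) = mex{} = 0
g(1) = mex{} = 0
g(2) = mex{0} = 1
g(3) = mex{0} = 1
g(4) = mex{1} = 0
g(5) = mex{0,1} = 2
g(6) = mex{0} = 1
So g(6) = 1.
Build the Grundy sequence for pile C with g(k) = mex{g(k−s) : s ∈ {2, 3}, s ≤ k}:
k:     0  1  2  3  4  5  6
g(k):  0  0  1  1  2  0  0
So g(6) = 0.
The value of a disjunctive sum is the nim-sum of the parts.
Combined value = 0 ⊕ 1 ⊕ 0 = 1.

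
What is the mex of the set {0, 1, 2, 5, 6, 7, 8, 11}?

3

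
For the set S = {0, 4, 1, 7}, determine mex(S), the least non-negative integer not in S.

The values 0, 1 are all present; 2 is the first non-negative integer missing from the set.

2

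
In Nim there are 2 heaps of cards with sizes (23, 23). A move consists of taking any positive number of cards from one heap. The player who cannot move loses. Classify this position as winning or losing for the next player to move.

Write each in binary and XOR column by column:
  10111  (23)
  10111  (23)
  -----
  00000  (0)
The nim-sum is 0, so this is a P-position: the player to move is in a losing position under optimal play.

Losing position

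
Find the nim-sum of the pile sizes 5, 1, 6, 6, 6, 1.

3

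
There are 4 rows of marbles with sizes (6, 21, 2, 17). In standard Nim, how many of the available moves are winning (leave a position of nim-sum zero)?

In binary:
  00110  (6)
  10101  (21)
  00010  (2)
  10001  (17)
  -----
  00000  (0)
The nim-sum is already 0, so every move leaves a nonzero nim-sum — there are no winning moves.

0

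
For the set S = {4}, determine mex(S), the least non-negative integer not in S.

0 is not in the set, so the mex is 0.

0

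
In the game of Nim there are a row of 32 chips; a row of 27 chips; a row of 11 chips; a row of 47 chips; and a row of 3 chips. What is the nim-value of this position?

28

In binary:
  100000  (32)
  011011  (27)
  001011  (11)
  101111  (47)
  000011  (3)
  ------
  011100  (28)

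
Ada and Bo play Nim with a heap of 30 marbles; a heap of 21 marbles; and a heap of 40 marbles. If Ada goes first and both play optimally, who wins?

Ada wins

Compute the nim-sum pairwise:
30 ⊕ 21 = 11
11 ⊕ 40 = 35
The nim-sum is 35 ≠ 0, so this is an N-position: the player to move can win; Ada has a winning move.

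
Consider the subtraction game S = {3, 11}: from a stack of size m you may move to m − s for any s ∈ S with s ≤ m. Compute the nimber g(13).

Build the Grundy sequence with g(k) = mex{g(k−s) : s ∈ {3, 11}, s ≤ k}:
k:     0  1  2  3  4  5  6  7  8  9 10 11 12 13
g(k):  0  0  0  1  1  1  0  0  0  1  1  1  2  2
So g(13) = 2.

2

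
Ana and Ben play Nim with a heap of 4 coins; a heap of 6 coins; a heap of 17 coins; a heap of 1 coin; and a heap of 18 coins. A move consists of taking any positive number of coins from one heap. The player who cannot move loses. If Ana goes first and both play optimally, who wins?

Ben wins

Compute the nim-sum pairwise:
4 ^ 6 = 2
2 ^ 17 = 19
19 ^ 1 = 18
18 ^ 18 = 0
The nim-sum is 0, so this is a P-position: the player to move is in a losing position under optimal play; Ana is about to move from it and so loses — Ben wins.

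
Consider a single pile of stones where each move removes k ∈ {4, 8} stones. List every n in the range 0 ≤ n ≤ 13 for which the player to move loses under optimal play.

0, 1, 2, 3, 12, 13

Compute g(0), g(1), … for moves {4, 8}:
k:     0  1  2  3  4  5  6  7  8  9 10 11 12 13
g(k):  0  0  0  0  1  1  1  1  2  2  2  2  0  0
The P-positions (g = 0) in 0..13 are 0, 1, 2, 3, 12, 13.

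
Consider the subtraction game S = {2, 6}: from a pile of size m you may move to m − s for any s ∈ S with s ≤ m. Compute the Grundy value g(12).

0

Grundy values for subtraction set {2, 6}:
k:     0  1  2  3  4  5  6  7  8  9 10 11 12
g(k):  0  0  1  1  0  0  1  1  0  0  1  1  0
So g(12) = 0.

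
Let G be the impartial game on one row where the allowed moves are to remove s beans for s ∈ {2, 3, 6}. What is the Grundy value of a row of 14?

Grundy values for subtraction set {2, 3, 6}:
k:     0  1  2  3  4  5  6  7  8  9 10 11 12 13 14
g(k):  0  0  1  1  2  0  3  1  2  0  0  1  1  2  0
So g(14) = 0.

0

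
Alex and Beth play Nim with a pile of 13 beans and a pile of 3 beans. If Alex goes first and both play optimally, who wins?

Alex wins

Nim-sum: 13 XOR 3 = 14.
The nim-sum is 14 ≠ 0, so this is an N-position: the player to move can win; Alex has a winning move.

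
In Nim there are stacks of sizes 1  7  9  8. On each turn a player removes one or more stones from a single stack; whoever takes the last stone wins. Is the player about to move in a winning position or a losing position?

Winning position

Compute the nim-sum pairwise:
1 ^ 7 = 6
6 ^ 9 = 15
15 ^ 8 = 7
The nim-sum is 7 ≠ 0, so this is an N-position: the player to move can win.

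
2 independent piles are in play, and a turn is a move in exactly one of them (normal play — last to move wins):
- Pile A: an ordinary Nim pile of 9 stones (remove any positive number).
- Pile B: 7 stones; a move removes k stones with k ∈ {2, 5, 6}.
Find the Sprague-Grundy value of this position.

10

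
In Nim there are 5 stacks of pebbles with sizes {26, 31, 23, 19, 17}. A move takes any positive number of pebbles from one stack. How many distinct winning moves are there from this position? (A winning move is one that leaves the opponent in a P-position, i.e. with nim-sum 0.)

5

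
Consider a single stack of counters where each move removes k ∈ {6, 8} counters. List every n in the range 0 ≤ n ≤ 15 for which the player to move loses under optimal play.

0, 1, 2, 3, 4, 5, 14, 15

Grundy values for subtraction set {6, 8}:
k:     0  1  2  3  4  5  6  7  8  9 10 11 12 13 14 15
g(k):  0  0  0  0  0  0  1  1  1  1  1  1  2  2  0  0
The P-positions (g = 0) in 0..15 are 0, 1, 2, 3, 4, 5, 14, 15.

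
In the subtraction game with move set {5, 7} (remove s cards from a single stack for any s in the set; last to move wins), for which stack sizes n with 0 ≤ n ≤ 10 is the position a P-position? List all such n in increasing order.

0, 1, 2, 3, 4

Grundy values for subtraction set {5, 7}:
k:     0  1  2  3  4  5  6  7  8  9 10
g(k):  0  0  0  0  0  1  1  1  1  1  2
The P-positions (g = 0) in 0..10 are 0, 1, 2, 3, 4.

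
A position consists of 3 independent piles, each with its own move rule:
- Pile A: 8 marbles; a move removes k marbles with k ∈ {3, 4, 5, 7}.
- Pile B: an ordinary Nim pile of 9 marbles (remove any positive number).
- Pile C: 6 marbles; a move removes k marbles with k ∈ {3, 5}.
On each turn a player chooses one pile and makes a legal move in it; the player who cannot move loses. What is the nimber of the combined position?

For pile A, compute g(0), g(1), … with moves {3, 4, 5, 7}:
g(0) = mex{} = 0
g(1) = mex{} = 0
g(2) = mex{} = 0
g(3) = mex{0} = 1
g(4) = mex{0} = 1
g(5) = mex{0} = 1
g(6) = mex{0,1} = 2
g(7) = mex{0,1} = 2
g(8) = mex{0,1} = 2
So g(8) = 2.
Pile B is a plain Nim pile of size 9, so its Grundy value is 9.
Build the Grundy sequence for pile C with g(k) = mex{g(k−s) : s ∈ {3, 5}, s ≤ k}:
k:     0  1  2  3  4  5  6
g(k):  0  0  0  1  1  1  2
So g(6) = 2.
The value of a disjunctive sum is the nim-sum of the parts.
Combined value = 2 ⊕ 9 ⊕ 2 = 9.

9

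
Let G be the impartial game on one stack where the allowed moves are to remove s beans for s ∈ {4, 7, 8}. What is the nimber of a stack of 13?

0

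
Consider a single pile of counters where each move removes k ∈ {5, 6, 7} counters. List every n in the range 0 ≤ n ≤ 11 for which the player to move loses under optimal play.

0, 1, 2, 3, 4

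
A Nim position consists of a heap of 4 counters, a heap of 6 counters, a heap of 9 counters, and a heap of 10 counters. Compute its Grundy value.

1

Nim-sum: 4 ^ 6 ^ 9 ^ 10 = 1.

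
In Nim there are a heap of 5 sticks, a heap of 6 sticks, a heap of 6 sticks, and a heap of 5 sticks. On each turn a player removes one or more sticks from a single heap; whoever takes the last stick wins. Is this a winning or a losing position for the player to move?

Losing position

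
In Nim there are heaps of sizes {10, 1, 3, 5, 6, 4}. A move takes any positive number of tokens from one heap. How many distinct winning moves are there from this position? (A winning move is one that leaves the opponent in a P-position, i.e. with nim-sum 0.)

1

Bitwise XOR of the heap sizes:
  1010  (10)
  0001  (1)
  0011  (3)
  0101  (5)
  0110  (6)
  0100  (4)
  ----
  1111  (15)
The overall nim-sum is X = 15. A heap of size p has a winning move iff p XOR X < p (reduce it to p XOR X).
  10: 10 XOR 15 = 5 < 10 — winning move (to 5).
  1: 1 XOR 15 = 14 ≥ 1 — no move.
  3: 3 XOR 15 = 12 ≥ 3 — no move.
  5: 5 XOR 15 = 10 ≥ 5 — no move.
  6: 6 XOR 15 = 9 ≥ 6 — no move.
  4: 4 XOR 15 = 11 ≥ 4 — no move.
That gives 1 winning move.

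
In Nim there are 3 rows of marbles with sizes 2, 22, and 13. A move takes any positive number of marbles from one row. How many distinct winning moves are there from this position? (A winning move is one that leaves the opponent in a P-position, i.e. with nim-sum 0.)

1

Bitwise XOR of the heap sizes:
  00010  (2)
  10110  (22)
  01101  (13)
  -----
  11001  (25)
The overall nim-sum is X = 25. A row of size p has a winning move iff p XOR X < p (reduce it to p XOR X).
  2: 2 XOR 25 = 27 ≥ 2 — no move.
  22: 22 XOR 25 = 15 < 22 — winning move (to 15).
  13: 13 XOR 25 = 20 ≥ 13 — no move.
That gives 1 winning move.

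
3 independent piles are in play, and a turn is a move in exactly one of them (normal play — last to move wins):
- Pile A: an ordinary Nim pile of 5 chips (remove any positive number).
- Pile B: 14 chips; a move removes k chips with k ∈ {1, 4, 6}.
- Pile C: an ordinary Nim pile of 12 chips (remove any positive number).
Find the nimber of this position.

11

Pile A is a plain Nim pile of size 5, so its Grundy value is 5.
Build the Grundy sequence for pile B with g(k) = mex{g(k−s) : s ∈ {1, 4, 6}, s ≤ k}:
k:     0  1  2  3  4  5  6  7  8  9 10 11 12 13 14
g(k):  0  1  0  1  2  0  1  0  1  2  0  1  0  1  2
So g(14) = 2.
Pile C is a plain Nim pile of size 12, so its Grundy value is 12.
By the Sprague-Grundy theorem, the Grundy value of a sum of independent games is the XOR of the component values.
Combined value = 5 XOR 2 XOR 12 = 11.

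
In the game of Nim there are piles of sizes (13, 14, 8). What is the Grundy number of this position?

11

In binary:
  1101  (13)
  1110  (14)
  1000  (8)
  ----
  1011  (11)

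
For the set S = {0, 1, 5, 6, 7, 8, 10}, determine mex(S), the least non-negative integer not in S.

The values 0, 1 are all present; 2 is the first non-negative integer missing from the set.

2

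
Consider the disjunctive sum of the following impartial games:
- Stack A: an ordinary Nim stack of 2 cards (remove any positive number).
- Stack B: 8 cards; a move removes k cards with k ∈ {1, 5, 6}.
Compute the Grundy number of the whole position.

0

Stack A is a plain Nim stack of size 2, so its Grundy value is 2.
Grundy values for stack B (subtraction set {1, 5, 6}):
k:     0  1  2  3  4  5  6  7  8
g(k):  0  1  0  1  0  1  2  3  2
So g(8) = 2.
By the Sprague-Grundy theorem, the Grundy value of a sum of independent games is the XOR of the component values.
Combined value = 2 XOR 2 = 0.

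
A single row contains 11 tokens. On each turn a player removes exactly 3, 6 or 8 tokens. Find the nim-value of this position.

Grundy values for subtraction set {3, 6, 8}:
g(0) = mex{} = 0
g(1) = mex{} = 0
g(2) = mex{} = 0
g(3) = mex{0} = 1
g(4) = mex{0} = 1
g(5) = mex{0} = 1
g(6) = mex{0,1} = 2
g(7) = mex{0,1} = 2
g(8) = mex{0,1} = 2
g(9) = mex{0,1,2} = 3
g(10) = mex{0,1,2} = 3
g(11) = mex{1,2} = 0
So g(11) = 0.

0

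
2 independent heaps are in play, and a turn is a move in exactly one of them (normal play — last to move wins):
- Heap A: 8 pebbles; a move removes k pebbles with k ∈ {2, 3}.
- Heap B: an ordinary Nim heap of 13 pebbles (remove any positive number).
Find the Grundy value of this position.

Build the Grundy sequence for heap A with g(k) = mex{g(k−s) : s ∈ {2, 3}, s ≤ k}:
k:     0  1  2  3  4  5  6  7  8
g(k):  0  0  1  1  2  0  0  1  1
So g(8) = 1.
Heap B is a plain Nim heap of size 13, so its Grundy value is 13.
The value of a disjunctive sum is the nim-sum of the parts.
Combined value = 1 ⊕ 13 = 12.

12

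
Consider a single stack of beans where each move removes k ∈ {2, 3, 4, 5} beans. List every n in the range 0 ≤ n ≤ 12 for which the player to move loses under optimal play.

0, 1, 7, 8

Compute g(0), g(1), … for moves {2, 3, 4, 5}:
k:     0  1  2  3  4  5  6  7  8  9 10 11 12
g(k):  0  0  1  1  2  2  3  0  0  1  1  2  2
The P-positions (g = 0) in 0..12 are 0, 1, 7, 8.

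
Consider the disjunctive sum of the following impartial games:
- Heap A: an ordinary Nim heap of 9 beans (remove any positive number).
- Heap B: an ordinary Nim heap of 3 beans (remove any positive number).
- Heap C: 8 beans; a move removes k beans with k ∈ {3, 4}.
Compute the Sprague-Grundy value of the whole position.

Heap A is a plain Nim heap of size 9, so its Grundy value is 9.
Heap B is a plain Nim heap of size 3, so its Grundy value is 3.
Grundy values for heap C (subtraction set {3, 4}):
k:     0  1  2  3  4  5  6  7  8
g(k):  0  0  0  1  1  1  2  0  0
So g(8) = 0.
By the Sprague-Grundy theorem, the Grundy value of a sum of independent games is the XOR of the component values.
Combined value = 9 ⊕ 3 ⊕ 0 = 10.

10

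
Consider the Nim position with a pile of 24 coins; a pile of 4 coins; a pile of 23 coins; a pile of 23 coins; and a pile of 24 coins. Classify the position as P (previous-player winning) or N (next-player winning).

Compute the nim-sum pairwise:
24 XOR 4 = 28
28 XOR 23 = 11
11 XOR 23 = 28
28 XOR 24 = 4
The nim-sum is 4 ≠ 0, so this is an N-position: the player to move can win.

N-position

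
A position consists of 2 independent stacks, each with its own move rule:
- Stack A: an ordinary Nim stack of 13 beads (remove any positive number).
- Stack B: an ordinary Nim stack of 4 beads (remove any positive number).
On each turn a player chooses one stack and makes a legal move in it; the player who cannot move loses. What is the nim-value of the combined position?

Stack A is a plain Nim stack of size 13, so its Grundy value is 13.
Stack B is a plain Nim stack of size 4, so its Grundy value is 4.
The value of a disjunctive sum is the nim-sum of the parts.
Combined value = 13 ⊕ 4 = 9.

9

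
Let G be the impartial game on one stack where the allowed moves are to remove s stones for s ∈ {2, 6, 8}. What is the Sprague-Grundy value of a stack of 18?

0

Grundy values for subtraction set {2, 6, 8}:
k:     0  1  2  3  4  5  6  7  8  9 10 11 12 13 14 15 16 17 18
g(k):  0  0  1  1  0  0  1  1  2  2  3  3  2  2  0  0  1  1  0
So g(18) = 0.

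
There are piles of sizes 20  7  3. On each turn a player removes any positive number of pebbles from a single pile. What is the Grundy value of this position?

Nim-sum: 20 XOR 7 XOR 3 = 16.

16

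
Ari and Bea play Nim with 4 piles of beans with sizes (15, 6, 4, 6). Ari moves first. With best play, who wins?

Ari wins

Compute the nim-sum pairwise:
15 XOR 6 = 9
9 XOR 4 = 13
13 XOR 6 = 11
The nim-sum is 11 ≠ 0, so this is an N-position: the player to move can win; Ari has a winning move.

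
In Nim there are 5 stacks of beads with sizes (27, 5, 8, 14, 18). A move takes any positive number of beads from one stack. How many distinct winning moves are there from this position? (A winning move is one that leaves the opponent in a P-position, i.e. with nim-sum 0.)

3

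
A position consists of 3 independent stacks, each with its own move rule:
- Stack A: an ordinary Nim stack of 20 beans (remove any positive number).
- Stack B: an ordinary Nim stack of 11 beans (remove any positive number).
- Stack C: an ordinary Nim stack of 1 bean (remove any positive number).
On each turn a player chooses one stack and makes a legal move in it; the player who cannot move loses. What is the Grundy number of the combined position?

Stack A is a plain Nim stack of size 20, so its Grundy value is 20.
Stack B is a plain Nim stack of size 11, so its Grundy value is 11.
Stack C is a plain Nim stack of size 1, so its Grundy value is 1.
The value of a disjunctive sum is the nim-sum of the parts.
Combined value = 20 XOR 11 XOR 1 = 30.

30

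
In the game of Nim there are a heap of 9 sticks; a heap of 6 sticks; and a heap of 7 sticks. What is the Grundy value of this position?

Nim-sum: 9 XOR 6 XOR 7 = 8.

8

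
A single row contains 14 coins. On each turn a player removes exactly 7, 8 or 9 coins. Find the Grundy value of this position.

Compute g(0), g(1), … for moves {7, 8, 9}:
g(0) = mex{} = 0
g(1) = mex{} = 0
g(2) = mex{} = 0
g(3) = mex{} = 0
g(4) = mex{} = 0
g(5) = mex{} = 0
g(6) = mex{} = 0
g(7) = mex{0} = 1
g(8) = mex{0} = 1
g(9) = mex{0} = 1
g(10) = mex{0} = 1
g(11) = mex{0} = 1
g(12) = mex{0} = 1
g(13) = mex{0} = 1
g(14) = mex{0,1} = 2
So g(14) = 2.

2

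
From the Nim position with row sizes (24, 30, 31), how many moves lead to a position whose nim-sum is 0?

In binary:
  11000  (24)
  11110  (30)
  11111  (31)
  -----
  11001  (25)
The overall nim-sum is X = 25. A row of size p has a winning move iff p XOR X < p (reduce it to p XOR X).
  24: 24 XOR 25 = 1 < 24 — winning move (to 1).
  30: 30 XOR 25 = 7 < 30 — winning move (to 7).
  31: 31 XOR 25 = 6 < 31 — winning move (to 6).
That gives 3 winning moves.

3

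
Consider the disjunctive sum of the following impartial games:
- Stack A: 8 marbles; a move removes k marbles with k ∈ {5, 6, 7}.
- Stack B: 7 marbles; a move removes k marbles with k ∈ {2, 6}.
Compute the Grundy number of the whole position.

0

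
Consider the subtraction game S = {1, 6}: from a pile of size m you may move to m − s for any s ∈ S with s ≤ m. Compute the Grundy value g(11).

0

Grundy values for subtraction set {1, 6}:
k:     0  1  2  3  4  5  6  7  8  9 10 11
g(k):  0  1  0  1  0  1  2  0  1  0  1  0
So g(11) = 0.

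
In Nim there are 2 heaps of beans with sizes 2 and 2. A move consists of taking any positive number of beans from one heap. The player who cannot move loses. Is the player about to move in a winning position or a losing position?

Write each in binary and XOR column by column:
  10  (2)
  10  (2)
  --
  00  (0)
The nim-sum is 0, so this is a P-position: the player to move is in a losing position under optimal play.

Losing position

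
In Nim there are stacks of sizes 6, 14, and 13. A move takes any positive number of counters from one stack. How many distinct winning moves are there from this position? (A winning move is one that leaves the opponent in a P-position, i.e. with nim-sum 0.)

Nim-sum: 6 ⊕ 14 ⊕ 13 = 5.
The overall nim-sum is X = 5. A stack of size p has a winning move iff p XOR X < p (reduce it to p XOR X).
  6: 6 XOR 5 = 3 < 6 — winning move (to 3).
  14: 14 XOR 5 = 11 < 14 — winning move (to 11).
  13: 13 XOR 5 = 8 < 13 — winning move (to 8).
That gives 3 winning moves.

3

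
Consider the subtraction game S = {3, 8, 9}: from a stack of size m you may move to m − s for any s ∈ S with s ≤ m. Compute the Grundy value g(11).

3

Compute g(0), g(1), … for moves {3, 8, 9}:
g(0) = mex{} = 0
g(1) = mex{} = 0
g(2) = mex{} = 0
g(3) = mex{0} = 1
g(4) = mex{0} = 1
g(5) = mex{0} = 1
g(6) = mex{1} = 0
g(7) = mex{1} = 0
g(8) = mex{0,1} = 2
g(9) = mex{0} = 1
g(10) = mex{0} = 1
g(11) = mex{0,1,2} = 3
So g(11) = 3.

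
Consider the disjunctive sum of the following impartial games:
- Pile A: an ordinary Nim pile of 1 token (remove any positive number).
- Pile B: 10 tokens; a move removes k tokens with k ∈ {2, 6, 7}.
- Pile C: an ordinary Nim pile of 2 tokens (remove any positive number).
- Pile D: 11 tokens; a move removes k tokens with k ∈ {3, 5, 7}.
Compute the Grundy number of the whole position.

Pile A is a plain Nim pile of size 1, so its Grundy value is 1.
For pile B, compute g(0), g(1), … with moves {2, 6, 7}:
k:     0  1  2  3  4  5  6  7  8  9 10
g(k):  0  0  1  1  0  0  1  1  2  0  3
So g(10) = 3.
Pile C is a plain Nim pile of size 2, so its Grundy value is 2.
For pile D, compute g(0), g(1), … with moves {3, 5, 7}:
k:     0  1  2  3  4  5  6  7  8  9 10 11
g(k):  0  0  0  1  1  1  2  2  2  3  0  0
So g(11) = 0.
By the Sprague-Grundy theorem, the Grundy value of a sum of independent games is the XOR of the component values.
Combined value = 1 ⊕ 3 ⊕ 2 ⊕ 0 = 0.

0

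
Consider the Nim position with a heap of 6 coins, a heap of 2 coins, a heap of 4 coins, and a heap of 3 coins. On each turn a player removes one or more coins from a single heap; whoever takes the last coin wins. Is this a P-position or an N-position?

N-position

Nim-sum: 6 ^ 2 ^ 4 ^ 3 = 3.
The nim-sum is 3 ≠ 0, so this is an N-position: the player to move can win.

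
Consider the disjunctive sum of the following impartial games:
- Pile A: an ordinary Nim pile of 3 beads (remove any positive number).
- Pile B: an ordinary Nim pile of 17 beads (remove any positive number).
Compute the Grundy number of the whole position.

Pile A is a plain Nim pile of size 3, so its Grundy value is 3.
Pile B is a plain Nim pile of size 17, so its Grundy value is 17.
The value of a disjunctive sum is the nim-sum of the parts.
Combined value = 3 ⊕ 17 = 18.

18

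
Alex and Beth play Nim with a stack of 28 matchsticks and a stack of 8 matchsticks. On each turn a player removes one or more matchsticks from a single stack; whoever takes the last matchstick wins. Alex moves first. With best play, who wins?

Compute the nim-sum pairwise:
28 XOR 8 = 20
The nim-sum is 20 ≠ 0, so this is an N-position: the player to move can win; Alex has a winning move.

Alex wins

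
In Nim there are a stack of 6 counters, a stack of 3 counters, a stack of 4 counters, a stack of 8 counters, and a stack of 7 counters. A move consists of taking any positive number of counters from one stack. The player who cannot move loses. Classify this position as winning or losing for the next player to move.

Winning position

Write each in binary and XOR column by column:
  0110  (6)
  0011  (3)
  0100  (4)
  1000  (8)
  0111  (7)
  ----
  1110  (14)
The nim-sum is 14 ≠ 0, so this is an N-position: the player to move can win.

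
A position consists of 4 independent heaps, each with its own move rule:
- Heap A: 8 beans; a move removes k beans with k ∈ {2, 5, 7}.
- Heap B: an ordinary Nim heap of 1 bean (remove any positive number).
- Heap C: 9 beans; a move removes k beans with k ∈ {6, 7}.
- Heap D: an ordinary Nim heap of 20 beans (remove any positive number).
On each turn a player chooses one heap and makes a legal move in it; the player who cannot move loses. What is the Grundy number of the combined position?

Grundy values for heap A (subtraction set {2, 5, 7}):
g(0) = mex{} = 0
g(1) = mex{} = 0
g(2) = mex{0} = 1
g(3) = mex{0} = 1
g(4) = mex{1} = 0
g(5) = mex{0,1} = 2
g(6) = mex{0} = 1
g(7) = mex{0,1,2} = 3
g(8) = mex{0,1} = 2
So g(8) = 2.
Heap B is a plain Nim heap of size 1, so its Grundy value is 1.
For heap C, compute g(0), g(1), … with moves {6, 7}:
k:     0  1  2  3  4  5  6  7  8  9
g(k):  0  0  0  0  0  0  1  1  1  1
So g(9) = 1.
Heap D is a plain Nim heap of size 20, so its Grundy value is 20.
By the Sprague-Grundy theorem, the Grundy value of a sum of independent games is the XOR of the component values.
Combined value = 2 XOR 1 XOR 1 XOR 20 = 22.

22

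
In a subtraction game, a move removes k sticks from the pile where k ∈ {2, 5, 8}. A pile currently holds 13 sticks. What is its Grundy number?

1

Compute g(0), g(1), … for moves {2, 5, 8}:
k:     0  1  2  3  4  5  6  7  8  9 10 11 12 13
g(k):  0  0  1  1  0  2  1  0  2  1  0  0  1  1
So g(13) = 1.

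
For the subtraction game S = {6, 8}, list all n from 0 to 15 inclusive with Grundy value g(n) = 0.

0, 1, 2, 3, 4, 5, 14, 15

Build the Grundy sequence with g(k) = mex{g(k−s) : s ∈ {6, 8}, s ≤ k}:
k:     0  1  2  3  4  5  6  7  8  9 10 11 12 13 14 15
g(k):  0  0  0  0  0  0  1  1  1  1  1  1  2  2  0  0
The P-positions (g = 0) in 0..15 are 0, 1, 2, 3, 4, 5, 14, 15.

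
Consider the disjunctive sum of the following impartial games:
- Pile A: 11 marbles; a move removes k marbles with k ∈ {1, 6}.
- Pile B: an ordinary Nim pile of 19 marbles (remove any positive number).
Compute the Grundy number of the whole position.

19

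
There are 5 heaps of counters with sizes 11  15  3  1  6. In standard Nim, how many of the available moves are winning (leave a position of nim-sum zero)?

Nim-sum: 11 ^ 15 ^ 3 ^ 1 ^ 6 = 0.
The nim-sum is already 0, so every move leaves a nonzero nim-sum — there are no winning moves.

0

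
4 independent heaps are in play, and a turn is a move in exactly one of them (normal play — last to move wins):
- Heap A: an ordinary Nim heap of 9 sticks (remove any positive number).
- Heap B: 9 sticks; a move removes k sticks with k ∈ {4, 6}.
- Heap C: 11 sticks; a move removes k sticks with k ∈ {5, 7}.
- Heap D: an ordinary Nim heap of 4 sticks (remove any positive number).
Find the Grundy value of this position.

Heap A is a plain Nim heap of size 9, so its Grundy value is 9.
For heap B, compute g(0), g(1), … with moves {4, 6}:
k:     0  1  2  3  4  5  6  7  8  9
g(k):  0  0  0  0  1  1  1  1  2  2
So g(9) = 2.
For heap C, compute g(0), g(1), … with moves {5, 7}:
g(0) = mex{} = 0
g(1) = mex{} = 0
g(2) = mex{} = 0
g(3) = mex{} = 0
g(4) = mex{} = 0
g(5) = mex{0} = 1
g(6) = mex{0} = 1
g(7) = mex{0} = 1
g(8) = mex{0} = 1
g(9) = mex{0} = 1
g(10) = mex{0,1} = 2
g(11) = mex{0,1} = 2
So g(11) = 2.
Heap D is a plain Nim heap of size 4, so its Grundy value is 4.
By the Sprague-Grundy theorem, the Grundy value of a sum of independent games is the XOR of the component values.
Combined value = 9 ⊕ 2 ⊕ 2 ⊕ 4 = 13.

13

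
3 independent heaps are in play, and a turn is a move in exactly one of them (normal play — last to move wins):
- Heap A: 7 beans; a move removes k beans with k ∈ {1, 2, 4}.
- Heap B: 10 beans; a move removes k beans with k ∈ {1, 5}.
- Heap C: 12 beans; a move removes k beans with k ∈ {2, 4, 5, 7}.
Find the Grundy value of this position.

0

Build the Grundy sequence for heap A with g(k) = mex{g(k−s) : s ∈ {1, 2, 4}, s ≤ k}:
k:     0  1  2  3  4  5  6  7
g(k):  0  1  2  0  1  2  0  1
So g(7) = 1.
Build the Grundy sequence for heap B with g(k) = mex{g(k−s) : s ∈ {1, 5}, s ≤ k}:
g(0) = mex{} = 0
g(1) = mex{0} = 1
g(2) = mex{1} = 0
g(3) = mex{0} = 1
g(4) = mex{1} = 0
g(5) = mex{0} = 1
g(6) = mex{1} = 0
g(7) = mex{0} = 1
g(8) = mex{1} = 0
g(9) = mex{0} = 1
g(10) = mex{1} = 0
So g(10) = 0.
Grundy values for heap C (subtraction set {2, 4, 5, 7}):
g(0) = mex{} = 0
g(1) = mex{} = 0
g(2) = mex{0} = 1
g(3) = mex{0} = 1
g(4) = mex{0,1} = 2
g(5) = mex{0,1} = 2
g(6) = mex{0,1,2} = 3
g(7) = mex{0,1,2} = 3
g(8) = mex{0,1,2,3} = 4
g(9) = mex{1,2,3} = 0
g(10) = mex{1,2,3,4} = 0
g(11) = mex{0,2,3} = 1
g(12) = mex{0,2,3,4} = 1
So g(12) = 1.
The value of a disjunctive sum is the nim-sum of the parts.
Combined value = 1 XOR 0 XOR 1 = 0.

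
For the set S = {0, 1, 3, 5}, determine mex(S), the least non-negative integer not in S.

2

The values 0, 1 are all present; 2 is the first non-negative integer missing from the set.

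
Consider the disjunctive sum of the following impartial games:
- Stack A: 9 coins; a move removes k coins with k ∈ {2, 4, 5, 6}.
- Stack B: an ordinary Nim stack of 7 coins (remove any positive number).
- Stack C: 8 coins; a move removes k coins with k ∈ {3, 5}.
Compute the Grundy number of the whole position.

7

For stack A, compute g(0), g(1), … with moves {2, 4, 5, 6}:
k:     0  1  2  3  4  5  6  7  8  9
g(k):  0  0  1  1  2  2  3  3  0  0
So g(9) = 0.
Stack B is a plain Nim stack of size 7, so its Grundy value is 7.
Build the Grundy sequence for stack C with g(k) = mex{g(k−s) : s ∈ {3, 5}, s ≤ k}:
g(0) = mex{} = 0
g(1) = mex{} = 0
g(2) = mex{} = 0
g(3) = mex{0} = 1
g(4) = mex{0} = 1
g(5) = mex{0} = 1
g(6) = mex{0,1} = 2
g(7) = mex{0,1} = 2
g(8) = mex{1} = 0
So g(8) = 0.
By the Sprague-Grundy theorem, the Grundy value of a sum of independent games is the XOR of the component values.
Combined value = 0 XOR 7 XOR 0 = 7.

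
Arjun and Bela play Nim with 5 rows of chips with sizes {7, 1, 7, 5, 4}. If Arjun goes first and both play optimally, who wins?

Bitwise XOR of the heap sizes:
  111  (7)
  001  (1)
  111  (7)
  101  (5)
  100  (4)
  ---
  000  (0)
The nim-sum is 0, so this is a P-position: the player to move is in a losing position under optimal play; Arjun is about to move from it and so loses — Bela wins.

Bela wins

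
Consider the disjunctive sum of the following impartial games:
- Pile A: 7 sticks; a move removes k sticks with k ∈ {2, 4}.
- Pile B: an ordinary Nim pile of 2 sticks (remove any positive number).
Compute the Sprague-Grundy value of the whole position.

2

Grundy values for pile A (subtraction set {2, 4}):
k:     0  1  2  3  4  5  6  7
g(k):  0  0  1  1  2  2  0  0
So g(7) = 0.
Pile B is a plain Nim pile of size 2, so its Grundy value is 2.
By the Sprague-Grundy theorem, the Grundy value of a sum of independent games is the XOR of the component values.
Combined value = 0 XOR 2 = 2.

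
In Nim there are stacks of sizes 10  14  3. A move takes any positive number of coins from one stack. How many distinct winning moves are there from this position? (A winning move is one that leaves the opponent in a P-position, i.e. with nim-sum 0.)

Bitwise XOR of the heap sizes:
  1010  (10)
  1110  (14)
  0011  (3)
  ----
  0111  (7)
The overall nim-sum is X = 7. A stack of size p has a winning move iff p XOR X < p (reduce it to p XOR X).
  10: 10 XOR 7 = 13 ≥ 10 — no move.
  14: 14 XOR 7 = 9 < 14 — winning move (to 9).
  3: 3 XOR 7 = 4 ≥ 3 — no move.
That gives 1 winning move.

1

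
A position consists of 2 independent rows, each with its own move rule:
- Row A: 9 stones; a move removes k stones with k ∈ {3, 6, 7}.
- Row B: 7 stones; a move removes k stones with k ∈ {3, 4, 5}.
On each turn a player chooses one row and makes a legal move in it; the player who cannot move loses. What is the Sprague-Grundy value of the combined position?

For row A, compute g(0), g(1), … with moves {3, 6, 7}:
g(0) = mex{} = 0
g(1) = mex{} = 0
g(2) = mex{} = 0
g(3) = mex{0} = 1
g(4) = mex{0} = 1
g(5) = mex{0} = 1
g(6) = mex{0,1} = 2
g(7) = mex{0,1} = 2
g(8) = mex{0,1} = 2
g(9) = mex{0,1,2} = 3
So g(9) = 3.
Grundy values for row B (subtraction set {3, 4, 5}):
k:     0  1  2  3  4  5  6  7
g(k):  0  0  0  1  1  1  2  2
So g(7) = 2.
The value of a disjunctive sum is the nim-sum of the parts.
Combined value = 3 ⊕ 2 = 1.

1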